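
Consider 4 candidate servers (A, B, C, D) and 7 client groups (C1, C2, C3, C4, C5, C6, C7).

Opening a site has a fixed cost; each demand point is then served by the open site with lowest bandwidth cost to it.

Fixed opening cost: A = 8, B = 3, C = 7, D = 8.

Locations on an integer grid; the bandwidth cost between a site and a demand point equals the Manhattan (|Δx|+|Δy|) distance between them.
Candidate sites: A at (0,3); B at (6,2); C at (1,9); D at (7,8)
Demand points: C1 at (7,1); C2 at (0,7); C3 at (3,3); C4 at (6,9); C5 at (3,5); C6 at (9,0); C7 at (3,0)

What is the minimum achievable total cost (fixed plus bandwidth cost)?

40

Open {B, C}: assign each demand point to its cheapest open site.
  C1→B 2, C2→C 3, C3→B 4, C4→C 5, C5→B 6, C6→B 5, C7→B 5
  bandwidth cost 30, fixed 10 → total 40.
Compare {A, B}: bandwidth cost 31 + fixed 11 = 42.
Compare {B}: bandwidth cost 40 + fixed 3 = 43.
Compare {B, D}: bandwidth cost 32 + fixed 11 = 43.
All other subsets cost ≥ 42. Minimum total cost: 40.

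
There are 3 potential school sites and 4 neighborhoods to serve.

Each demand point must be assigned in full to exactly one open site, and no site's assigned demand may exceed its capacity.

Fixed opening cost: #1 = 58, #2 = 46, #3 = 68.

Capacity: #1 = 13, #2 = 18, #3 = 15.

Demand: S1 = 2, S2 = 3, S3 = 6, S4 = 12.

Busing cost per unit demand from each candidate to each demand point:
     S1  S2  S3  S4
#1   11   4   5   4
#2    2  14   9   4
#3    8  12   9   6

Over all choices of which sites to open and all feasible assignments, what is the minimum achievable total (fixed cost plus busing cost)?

198

Open {#1, #2}; cheapest assignment that respects the capacities:
  #1 (cap 13, load 9): S2, S3 — cost 3×4 + 6×5 = 42
  #2 (cap 18, load 14): S1, S4 — cost 2×2 + 12×4 = 52
  Shipping 94, fixed 104 → total 198.
  Any other capacity-feasible assignment to {#1, #2} ships for at least 94.
Compare {#1, #3}: its best feasible assignment gives total 256.
Compare {#2, #3}: its best feasible assignment gives total 256.
Every other set of open sites that can feasibly serve all demand totals ≥ 256 even under its best assignment. Minimum: 198.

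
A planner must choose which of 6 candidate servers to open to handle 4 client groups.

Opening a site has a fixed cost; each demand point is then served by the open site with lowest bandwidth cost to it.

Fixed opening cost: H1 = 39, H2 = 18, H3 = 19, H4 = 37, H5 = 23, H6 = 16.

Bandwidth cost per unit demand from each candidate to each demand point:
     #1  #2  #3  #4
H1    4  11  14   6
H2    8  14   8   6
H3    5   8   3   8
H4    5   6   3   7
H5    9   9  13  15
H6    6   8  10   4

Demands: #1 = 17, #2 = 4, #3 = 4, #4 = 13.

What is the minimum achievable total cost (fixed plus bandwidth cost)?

Open {H3, H6}: assign each demand point to its cheapest open site.
  #1→H3 17×5=85, #2→H3 4×8=32, #3→H3 4×3=12, #4→H6 13×4=52
  bandwidth cost 181, fixed 35 → total 216.
Compare {H4, H6}: bandwidth cost 173 + fixed 53 = 226.
Compare {H2, H3, H6}: bandwidth cost 181 + fixed 53 = 234.
Compare {H1, H3, H6}: bandwidth cost 164 + fixed 74 = 238.
All other subsets cost ≥ 226. Minimum total cost: 216.

216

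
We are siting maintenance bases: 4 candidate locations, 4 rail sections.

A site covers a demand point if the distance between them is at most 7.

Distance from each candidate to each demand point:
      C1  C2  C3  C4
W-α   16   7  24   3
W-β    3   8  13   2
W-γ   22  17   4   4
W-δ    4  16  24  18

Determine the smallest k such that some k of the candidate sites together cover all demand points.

3

Coverage sets (demand points within 7 of each site):
  W-α: {C2, C4}
  W-β: {C1, C4}
  W-γ: {C3, C4}
  W-δ: {C1}
No 2 sites suffice: every size-2 union leaves at least one demand point uncovered.
But {W-α, W-β, W-γ} covers everything, so the minimum is 3.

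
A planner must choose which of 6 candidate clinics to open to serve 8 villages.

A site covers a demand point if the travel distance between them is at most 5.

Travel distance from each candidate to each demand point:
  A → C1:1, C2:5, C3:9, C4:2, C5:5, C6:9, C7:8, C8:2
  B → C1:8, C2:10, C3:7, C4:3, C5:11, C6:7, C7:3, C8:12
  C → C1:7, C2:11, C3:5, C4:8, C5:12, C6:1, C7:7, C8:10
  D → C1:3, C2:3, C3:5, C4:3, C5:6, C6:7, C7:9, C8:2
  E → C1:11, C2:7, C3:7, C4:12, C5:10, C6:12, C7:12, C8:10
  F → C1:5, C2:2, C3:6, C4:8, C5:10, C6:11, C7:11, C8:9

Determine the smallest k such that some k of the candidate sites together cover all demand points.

Coverage sets (demand points within 5 of each site):
  A: {C1, C2, C4, C5, C8}
  B: {C4, C7}
  C: {C3, C6}
  D: {C1, C2, C3, C4, C8}
  E: {}
  F: {C1, C2}
No 2 sites suffice: every size-2 union leaves at least one demand point uncovered.
But {A, B, C} covers everything, so the minimum is 3.

3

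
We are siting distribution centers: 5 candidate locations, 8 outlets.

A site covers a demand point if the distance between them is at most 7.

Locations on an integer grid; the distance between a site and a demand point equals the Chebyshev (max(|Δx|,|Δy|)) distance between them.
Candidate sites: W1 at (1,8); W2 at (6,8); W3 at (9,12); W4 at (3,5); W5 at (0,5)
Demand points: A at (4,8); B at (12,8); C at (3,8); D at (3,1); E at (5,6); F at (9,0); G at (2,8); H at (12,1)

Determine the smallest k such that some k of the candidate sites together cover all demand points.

Coverage sets (demand points within 7 of each site):
  W1: {A, C, D, E, G}
  W2: {A, B, C, D, E, G, H}
  W3: {A, B, C, E, G}
  W4: {A, C, D, E, F, G}
  W5: {A, C, D, E, G}
No single site covers all 8 demand points.
But {W2, W4} covers everything, so the minimum is 2.

2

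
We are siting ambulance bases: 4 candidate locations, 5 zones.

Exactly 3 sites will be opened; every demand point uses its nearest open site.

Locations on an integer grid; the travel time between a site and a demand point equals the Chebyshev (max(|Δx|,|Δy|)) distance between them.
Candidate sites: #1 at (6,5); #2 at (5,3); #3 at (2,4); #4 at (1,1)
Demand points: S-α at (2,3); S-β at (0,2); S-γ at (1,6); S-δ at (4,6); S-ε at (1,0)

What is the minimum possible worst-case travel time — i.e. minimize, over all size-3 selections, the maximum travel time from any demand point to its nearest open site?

2

Open {#1, #3, #4}.
  Farthest demand point is S-γ at travel time 2 (to #3); all others are ≤ 2.
With {#2, #3, #4} the worst case is 2.
With {#1, #2, #3} the worst case is 4.
No size-3 selection achieves below 2.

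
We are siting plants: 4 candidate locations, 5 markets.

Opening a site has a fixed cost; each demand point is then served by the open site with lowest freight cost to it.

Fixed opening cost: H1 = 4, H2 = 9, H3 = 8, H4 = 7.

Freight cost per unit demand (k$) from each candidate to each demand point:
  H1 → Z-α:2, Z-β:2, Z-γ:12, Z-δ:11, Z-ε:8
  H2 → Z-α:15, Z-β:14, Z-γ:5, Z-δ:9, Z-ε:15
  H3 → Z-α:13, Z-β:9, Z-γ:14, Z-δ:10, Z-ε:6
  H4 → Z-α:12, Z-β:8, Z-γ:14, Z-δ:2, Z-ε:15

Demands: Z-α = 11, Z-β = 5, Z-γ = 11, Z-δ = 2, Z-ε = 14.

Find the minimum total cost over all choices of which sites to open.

Open {H1, H2, H3, H4}: assign each demand point to its cheapest open site.
  Z-α→H1 11×2=22, Z-β→H1 5×2=10, Z-γ→H2 11×5=55, Z-δ→H4 2×2=4, Z-ε→H3 14×6=84
  freight cost 175, fixed 28 → total 203.
Compare {H1, H2, H3}: freight cost 189 + fixed 21 = 210.
Compare {H1, H2, H4}: freight cost 203 + fixed 20 = 223.
Compare {H1, H2}: freight cost 217 + fixed 13 = 230.
All other subsets cost ≥ 210. Minimum total cost: 203.

203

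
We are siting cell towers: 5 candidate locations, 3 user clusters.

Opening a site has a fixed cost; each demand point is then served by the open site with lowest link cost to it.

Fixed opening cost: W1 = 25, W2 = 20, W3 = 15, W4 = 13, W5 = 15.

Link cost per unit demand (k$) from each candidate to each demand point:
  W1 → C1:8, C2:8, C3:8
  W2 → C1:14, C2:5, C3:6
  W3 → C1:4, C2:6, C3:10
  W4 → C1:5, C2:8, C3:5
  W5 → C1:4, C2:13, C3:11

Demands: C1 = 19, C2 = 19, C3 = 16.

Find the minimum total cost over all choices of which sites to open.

Open {W3, W4}: assign each demand point to its cheapest open site.
  C1→W3 19×4=76, C2→W3 19×6=114, C3→W4 16×5=80
  link cost 270, fixed 28 → total 298.
Compare {W2, W3, W4}: link cost 251 + fixed 48 = 299.
Compare {W2, W4, W5}: link cost 251 + fixed 48 = 299.
Compare {W2, W3}: link cost 267 + fixed 35 = 302.
All other subsets cost ≥ 299. Minimum total cost: 298.

298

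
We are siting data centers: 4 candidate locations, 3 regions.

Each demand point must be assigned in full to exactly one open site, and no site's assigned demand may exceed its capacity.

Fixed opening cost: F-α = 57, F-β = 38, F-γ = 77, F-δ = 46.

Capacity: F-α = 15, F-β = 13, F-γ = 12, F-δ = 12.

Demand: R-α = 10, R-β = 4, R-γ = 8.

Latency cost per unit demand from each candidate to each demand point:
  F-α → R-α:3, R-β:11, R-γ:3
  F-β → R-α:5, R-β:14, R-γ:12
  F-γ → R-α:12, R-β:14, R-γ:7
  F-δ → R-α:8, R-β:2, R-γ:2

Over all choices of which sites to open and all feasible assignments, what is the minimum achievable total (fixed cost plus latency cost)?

Open {F-α, F-δ}; cheapest assignment that respects the capacities:
  F-α (cap 15, load 10): R-α — cost 10×3 = 30
  F-δ (cap 12, load 12): R-β, R-γ — cost 4×2 + 8×2 = 24
  Shipping 54, fixed 103 → total 157.
  Any other capacity-feasible assignment to {F-α, F-δ} ships for at least 54.
Compare {F-β, F-δ}: its best feasible assignment gives total 158.
Compare {F-α, F-β, F-δ}: its best feasible assignment gives total 195.
Every other set of open sites that can feasibly serve all demand totals ≥ 158 even under its best assignment. Minimum: 157.

157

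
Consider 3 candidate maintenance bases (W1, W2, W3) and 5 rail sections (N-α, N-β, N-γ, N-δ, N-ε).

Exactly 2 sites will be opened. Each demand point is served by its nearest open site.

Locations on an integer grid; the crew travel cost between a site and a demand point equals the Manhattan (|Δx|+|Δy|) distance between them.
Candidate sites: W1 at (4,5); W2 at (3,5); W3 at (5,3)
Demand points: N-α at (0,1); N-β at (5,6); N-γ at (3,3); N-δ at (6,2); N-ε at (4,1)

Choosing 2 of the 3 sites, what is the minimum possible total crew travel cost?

16

Open {W1, W3}.
  N-α→W3 7, N-β→W1 2, N-γ→W3 2, N-δ→W3 2, N-ε→W3 3  ⇒ total 16.
Compare {W2, W3}: total 17.
Compare {W1, W2}: total 20.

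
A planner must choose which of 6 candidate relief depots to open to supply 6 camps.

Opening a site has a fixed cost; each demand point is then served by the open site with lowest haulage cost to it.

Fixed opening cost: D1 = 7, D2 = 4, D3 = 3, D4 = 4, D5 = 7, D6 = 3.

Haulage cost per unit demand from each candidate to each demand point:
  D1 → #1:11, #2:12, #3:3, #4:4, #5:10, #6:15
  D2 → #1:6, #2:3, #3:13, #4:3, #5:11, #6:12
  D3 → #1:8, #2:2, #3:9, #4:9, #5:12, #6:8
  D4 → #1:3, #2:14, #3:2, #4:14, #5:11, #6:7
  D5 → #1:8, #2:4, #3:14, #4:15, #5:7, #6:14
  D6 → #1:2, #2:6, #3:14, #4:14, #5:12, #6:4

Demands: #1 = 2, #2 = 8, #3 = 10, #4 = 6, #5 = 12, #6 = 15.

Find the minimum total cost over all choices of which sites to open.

223

Open {D2, D3, D4, D5, D6}: assign each demand point to its cheapest open site.
  #1→D6 2×2=4, #2→D3 8×2=16, #3→D4 10×2=20, #4→D2 6×3=18, #5→D5 12×7=84, #6→D6 15×4=60
  haulage cost 202, fixed 21 → total 223.
Compare {D2, D4, D5, D6}: haulage cost 210 + fixed 18 = 228.
Compare {D1, D2, D3, D4, D5, D6}: haulage cost 202 + fixed 28 = 230.
Compare {D1, D3, D4, D5, D6}: haulage cost 208 + fixed 24 = 232.
All other subsets cost ≥ 228. Minimum total cost: 223.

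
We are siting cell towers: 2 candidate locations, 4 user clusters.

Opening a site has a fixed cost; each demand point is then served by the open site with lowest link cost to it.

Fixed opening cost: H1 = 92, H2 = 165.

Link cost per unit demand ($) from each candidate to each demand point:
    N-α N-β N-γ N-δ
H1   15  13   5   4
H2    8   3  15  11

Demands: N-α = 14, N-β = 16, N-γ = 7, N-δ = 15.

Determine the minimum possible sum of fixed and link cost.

512

Open {H1, H2}: assign each demand point to its cheapest open site.
  N-α→H2 14×8=112, N-β→H2 16×3=48, N-γ→H1 7×5=35, N-δ→H1 15×4=60
  link cost 255, fixed 257 → total 512.
Compare {H2}: link cost 430 + fixed 165 = 595.
Compare {H1}: link cost 513 + fixed 92 = 605.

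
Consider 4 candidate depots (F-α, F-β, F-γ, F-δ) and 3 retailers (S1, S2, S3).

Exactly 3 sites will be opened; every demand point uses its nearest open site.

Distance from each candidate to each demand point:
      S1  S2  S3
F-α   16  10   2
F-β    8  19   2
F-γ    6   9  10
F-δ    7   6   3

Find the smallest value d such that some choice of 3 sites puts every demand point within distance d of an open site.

Open {F-α, F-γ, F-δ}.
  Farthest demand point is S1 at distance 6 (to F-γ); all others are ≤ 6.
With {F-β, F-γ, F-δ} the worst case is 6.
With {F-α, F-β, F-δ} the worst case is 7.
No size-3 selection achieves below 6.

6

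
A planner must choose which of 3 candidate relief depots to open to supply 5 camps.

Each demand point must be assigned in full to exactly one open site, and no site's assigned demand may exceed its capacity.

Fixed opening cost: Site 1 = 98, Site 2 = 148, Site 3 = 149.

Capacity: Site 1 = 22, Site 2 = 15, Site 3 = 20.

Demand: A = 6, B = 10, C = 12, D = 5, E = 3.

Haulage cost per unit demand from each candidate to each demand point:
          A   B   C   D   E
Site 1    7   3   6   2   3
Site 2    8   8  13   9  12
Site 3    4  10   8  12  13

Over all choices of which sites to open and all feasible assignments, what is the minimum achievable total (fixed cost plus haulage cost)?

416

Open {Site 1, Site 3}; cheapest assignment that respects the capacities:
  Site 1 (cap 22, load 18): B, D, E — cost 10×3 + 5×2 + 3×3 = 49
  Site 3 (cap 20, load 18): A, C — cost 6×4 + 12×8 = 120
  Shipping 169, fixed 247 → total 416.
  Any other capacity-feasible assignment to {Site 1, Site 3} ships for at least 169.
Compare {Site 1, Site 2}: its best feasible assignment gives total 477.
Compare {Site 1, Site 2, Site 3}: its best feasible assignment gives total 564.
Every other set of open sites that can feasibly serve all demand totals ≥ 477 even under its best assignment. Minimum: 416.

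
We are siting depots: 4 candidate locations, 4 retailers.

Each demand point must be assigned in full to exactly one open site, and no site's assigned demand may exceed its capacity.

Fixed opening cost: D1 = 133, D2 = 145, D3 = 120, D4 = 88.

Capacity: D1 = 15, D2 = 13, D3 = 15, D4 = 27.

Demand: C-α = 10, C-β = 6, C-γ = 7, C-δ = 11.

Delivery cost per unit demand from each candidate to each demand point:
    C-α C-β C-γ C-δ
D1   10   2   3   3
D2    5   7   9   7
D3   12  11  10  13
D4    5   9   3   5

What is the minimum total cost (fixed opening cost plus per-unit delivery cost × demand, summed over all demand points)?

359

Open {D1, D4}; cheapest assignment that respects the capacities:
  D1 (cap 15, load 13): C-β, C-γ — cost 6×2 + 7×3 = 33
  D4 (cap 27, load 21): C-α, C-δ — cost 10×5 + 11×5 = 105
  Shipping 138, fixed 221 → total 359.
  Any other capacity-feasible assignment to {D1, D4} ships for at least 138.
Compare {D2, D4}: its best feasible assignment gives total 413.
Compare {D3, D4}: its best feasible assignment gives total 437.
Every other set of open sites that can feasibly serve all demand totals ≥ 413 even under its best assignment. Minimum: 359.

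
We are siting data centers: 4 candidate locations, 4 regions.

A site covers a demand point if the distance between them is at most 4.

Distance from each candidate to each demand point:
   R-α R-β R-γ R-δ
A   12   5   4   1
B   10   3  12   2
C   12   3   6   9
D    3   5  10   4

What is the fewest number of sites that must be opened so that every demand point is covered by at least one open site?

Coverage sets (demand points within 4 of each site):
  A: {R-γ, R-δ}
  B: {R-β, R-δ}
  C: {R-β}
  D: {R-α, R-δ}
No 2 sites suffice: every size-2 union leaves at least one demand point uncovered.
But {A, B, D} covers everything, so the minimum is 3.

3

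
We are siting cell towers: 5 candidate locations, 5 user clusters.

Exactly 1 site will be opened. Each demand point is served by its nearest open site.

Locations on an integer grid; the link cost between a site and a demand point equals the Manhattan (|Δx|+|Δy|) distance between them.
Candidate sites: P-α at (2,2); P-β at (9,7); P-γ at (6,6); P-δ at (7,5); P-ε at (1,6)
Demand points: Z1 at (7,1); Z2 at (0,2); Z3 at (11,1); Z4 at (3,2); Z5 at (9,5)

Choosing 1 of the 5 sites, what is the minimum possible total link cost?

Open {P-α}.
  Z1→P-α 6, Z2→P-α 2, Z3→P-α 10, Z4→P-α 1, Z5→P-α 10  ⇒ total 29.
Compare {P-δ}: total 31.
Compare {P-γ}: total 37.
No size-1 selection does better; minimum is 29.

29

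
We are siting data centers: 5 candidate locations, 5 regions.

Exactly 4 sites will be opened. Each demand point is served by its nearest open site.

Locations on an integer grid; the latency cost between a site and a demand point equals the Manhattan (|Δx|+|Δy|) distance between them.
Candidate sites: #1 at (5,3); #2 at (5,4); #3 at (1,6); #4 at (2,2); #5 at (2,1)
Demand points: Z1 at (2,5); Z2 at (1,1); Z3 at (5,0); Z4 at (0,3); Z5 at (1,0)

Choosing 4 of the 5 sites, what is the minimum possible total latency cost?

Open {#1, #3, #4, #5}.
  Z1→#3 2, Z2→#5 1, Z3→#1 3, Z4→#4 3, Z5→#5 2  ⇒ total 11.
Compare {#1, #2, #3, #5}: total 12.
Compare {#1, #2, #4, #5}: total 12.
No size-4 selection does better; minimum is 11.

11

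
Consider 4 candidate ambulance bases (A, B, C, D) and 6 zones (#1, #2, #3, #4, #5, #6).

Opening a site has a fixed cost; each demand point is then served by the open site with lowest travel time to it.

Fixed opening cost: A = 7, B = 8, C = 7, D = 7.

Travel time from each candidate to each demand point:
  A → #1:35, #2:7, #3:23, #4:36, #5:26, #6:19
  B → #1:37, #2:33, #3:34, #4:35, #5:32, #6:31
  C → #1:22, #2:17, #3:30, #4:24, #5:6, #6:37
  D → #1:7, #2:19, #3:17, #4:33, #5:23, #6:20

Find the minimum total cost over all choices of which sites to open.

Open {A, C, D}: assign each demand point to its cheapest open site.
  #1→D 7, #2→A 7, #3→D 17, #4→C 24, #5→C 6, #6→A 19
  travel time 80, fixed 21 → total 101.
Compare {C, D}: travel time 91 + fixed 14 = 105.
Compare {A, B, C, D}: travel time 80 + fixed 29 = 109.
Compare {B, C, D}: travel time 91 + fixed 22 = 113.
All other subsets cost ≥ 105. Minimum total cost: 101.

101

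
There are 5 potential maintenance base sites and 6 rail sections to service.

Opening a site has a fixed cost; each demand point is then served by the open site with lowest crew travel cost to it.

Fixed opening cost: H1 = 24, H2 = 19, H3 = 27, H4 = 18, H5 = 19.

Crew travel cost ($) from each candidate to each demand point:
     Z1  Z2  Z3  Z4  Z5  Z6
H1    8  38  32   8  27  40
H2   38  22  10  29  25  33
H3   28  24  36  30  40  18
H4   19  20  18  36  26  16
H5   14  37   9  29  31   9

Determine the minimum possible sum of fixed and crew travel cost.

138

Open {H1, H4}: assign each demand point to its cheapest open site.
  Z1→H1 8, Z2→H4 20, Z3→H4 18, Z4→H1 8, Z5→H4 26, Z6→H4 16
  crew travel cost 96, fixed 42 → total 138.
Compare {H1, H5}: crew travel cost 98 + fixed 43 = 141.
Compare {H1, H4, H5}: crew travel cost 80 + fixed 61 = 141.
Compare {H1, H2, H5}: crew travel cost 81 + fixed 62 = 143.
All other subsets cost ≥ 141. Minimum total cost: 138.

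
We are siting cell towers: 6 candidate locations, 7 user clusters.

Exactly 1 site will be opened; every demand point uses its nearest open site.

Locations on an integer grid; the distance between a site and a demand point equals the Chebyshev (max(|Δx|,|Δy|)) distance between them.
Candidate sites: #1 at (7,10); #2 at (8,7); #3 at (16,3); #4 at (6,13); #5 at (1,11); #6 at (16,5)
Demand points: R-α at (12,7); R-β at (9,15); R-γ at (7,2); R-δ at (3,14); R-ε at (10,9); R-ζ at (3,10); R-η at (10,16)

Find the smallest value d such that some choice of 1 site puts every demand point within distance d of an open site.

8

Open {#1}.
  Farthest demand point is R-γ at distance 8 (to #1); all others are ≤ 8.
With {#2} the worst case is 9.
With {#4} the worst case is 11.
No size-1 selection achieves below 8.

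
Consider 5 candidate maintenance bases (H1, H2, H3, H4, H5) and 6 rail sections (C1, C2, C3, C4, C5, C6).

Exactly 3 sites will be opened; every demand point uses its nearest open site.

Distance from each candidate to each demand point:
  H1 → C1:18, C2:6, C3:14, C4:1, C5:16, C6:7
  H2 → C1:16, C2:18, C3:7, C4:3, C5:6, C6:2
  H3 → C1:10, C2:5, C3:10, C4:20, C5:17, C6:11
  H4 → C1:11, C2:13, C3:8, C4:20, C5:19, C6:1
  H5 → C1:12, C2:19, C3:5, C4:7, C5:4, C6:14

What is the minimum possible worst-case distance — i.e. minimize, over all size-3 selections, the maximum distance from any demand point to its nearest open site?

Open {H1, H2, H3}.
  Farthest demand point is C1 at distance 10 (to H3); all others are ≤ 10.
With {H1, H3, H5} the worst case is 10.
With {H2, H3, H4} the worst case is 10.
No size-3 selection achieves below 10.

10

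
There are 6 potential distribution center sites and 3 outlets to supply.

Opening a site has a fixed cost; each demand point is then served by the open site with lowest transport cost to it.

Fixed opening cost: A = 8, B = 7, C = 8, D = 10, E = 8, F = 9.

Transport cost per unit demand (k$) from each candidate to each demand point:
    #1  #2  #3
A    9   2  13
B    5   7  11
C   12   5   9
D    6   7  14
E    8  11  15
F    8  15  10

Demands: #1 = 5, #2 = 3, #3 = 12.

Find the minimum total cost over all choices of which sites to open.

Open {A, B, C}: assign each demand point to its cheapest open site.
  #1→B 5×5=25, #2→A 3×2=6, #3→C 12×9=108
  transport cost 139, fixed 23 → total 162.
Compare {B, C}: transport cost 148 + fixed 15 = 163.
Compare {A, C, D}: transport cost 144 + fixed 26 = 170.
Compare {A, B, C, E}: transport cost 139 + fixed 31 = 170.
All other subsets cost ≥ 163. Minimum total cost: 162.

162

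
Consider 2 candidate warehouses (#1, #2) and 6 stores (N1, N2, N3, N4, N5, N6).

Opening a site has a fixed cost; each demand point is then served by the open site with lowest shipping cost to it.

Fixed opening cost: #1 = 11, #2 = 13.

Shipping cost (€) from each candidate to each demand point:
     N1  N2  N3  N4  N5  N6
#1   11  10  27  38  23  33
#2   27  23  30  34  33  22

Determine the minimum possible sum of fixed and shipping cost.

151

Open {#1, #2}: assign each demand point to its cheapest open site.
  N1→#1 11, N2→#1 10, N3→#1 27, N4→#2 34, N5→#1 23, N6→#2 22
  shipping cost 127, fixed 24 → total 151.
Compare {#1}: shipping cost 142 + fixed 11 = 153.
Compare {#2}: shipping cost 169 + fixed 13 = 182.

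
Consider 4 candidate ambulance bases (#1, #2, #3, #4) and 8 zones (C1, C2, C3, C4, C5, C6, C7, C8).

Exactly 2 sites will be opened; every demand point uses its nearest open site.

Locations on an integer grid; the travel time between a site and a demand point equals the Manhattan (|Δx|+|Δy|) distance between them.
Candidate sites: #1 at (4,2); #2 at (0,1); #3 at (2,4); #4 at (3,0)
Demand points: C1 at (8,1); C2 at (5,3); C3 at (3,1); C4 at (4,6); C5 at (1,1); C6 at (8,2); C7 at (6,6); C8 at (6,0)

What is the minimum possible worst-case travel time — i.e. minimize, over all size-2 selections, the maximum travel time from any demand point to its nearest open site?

6

Open {#1, #2}.
  Farthest demand point is C7 at travel time 6 (to #1); all others are ≤ 6.
With {#1, #3} the worst case is 6.
With {#1, #4} the worst case is 6.
No size-2 selection achieves below 6.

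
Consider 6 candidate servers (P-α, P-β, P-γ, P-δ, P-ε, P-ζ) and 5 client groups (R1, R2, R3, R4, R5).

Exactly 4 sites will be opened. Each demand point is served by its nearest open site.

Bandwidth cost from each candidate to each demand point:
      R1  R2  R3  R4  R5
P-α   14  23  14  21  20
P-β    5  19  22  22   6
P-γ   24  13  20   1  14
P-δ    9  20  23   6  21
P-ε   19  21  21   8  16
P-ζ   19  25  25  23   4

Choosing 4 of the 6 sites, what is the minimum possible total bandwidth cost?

Open {P-α, P-β, P-γ, P-ζ}.
  R1→P-β 5, R2→P-γ 13, R3→P-α 14, R4→P-γ 1, R5→P-ζ 4  ⇒ total 37.
Compare {P-α, P-β, P-γ, P-δ}: total 39.
Compare {P-α, P-β, P-γ, P-ε}: total 39.
No size-4 selection does better; minimum is 37.

37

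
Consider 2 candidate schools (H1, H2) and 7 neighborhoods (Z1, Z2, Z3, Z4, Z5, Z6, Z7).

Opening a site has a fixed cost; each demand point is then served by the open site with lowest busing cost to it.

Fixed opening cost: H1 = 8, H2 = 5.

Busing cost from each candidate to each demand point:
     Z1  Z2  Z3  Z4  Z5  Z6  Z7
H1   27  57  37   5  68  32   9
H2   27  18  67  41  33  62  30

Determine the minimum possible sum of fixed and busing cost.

174

Open {H1, H2}: assign each demand point to its cheapest open site.
  Z1→H1 27, Z2→H2 18, Z3→H1 37, Z4→H1 5, Z5→H2 33, Z6→H1 32, Z7→H1 9
  busing cost 161, fixed 13 → total 174.
Compare {H1}: busing cost 235 + fixed 8 = 243.
Compare {H2}: busing cost 278 + fixed 5 = 283.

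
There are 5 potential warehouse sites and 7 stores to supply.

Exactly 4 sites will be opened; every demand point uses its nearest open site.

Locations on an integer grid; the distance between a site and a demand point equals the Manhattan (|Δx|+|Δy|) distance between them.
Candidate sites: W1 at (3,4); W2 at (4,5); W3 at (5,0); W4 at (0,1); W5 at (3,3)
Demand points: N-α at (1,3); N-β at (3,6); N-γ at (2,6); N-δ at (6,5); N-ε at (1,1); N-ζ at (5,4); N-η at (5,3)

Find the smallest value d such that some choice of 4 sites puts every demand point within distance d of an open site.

Open {W1, W2, W3, W4}.
  Farthest demand point is N-α at distance 3 (to W1); all others are ≤ 3.
With {W1, W2, W4, W5} the worst case is 3.
With {W2, W3, W4, W5} the worst case is 3.
No size-4 selection achieves below 3.

3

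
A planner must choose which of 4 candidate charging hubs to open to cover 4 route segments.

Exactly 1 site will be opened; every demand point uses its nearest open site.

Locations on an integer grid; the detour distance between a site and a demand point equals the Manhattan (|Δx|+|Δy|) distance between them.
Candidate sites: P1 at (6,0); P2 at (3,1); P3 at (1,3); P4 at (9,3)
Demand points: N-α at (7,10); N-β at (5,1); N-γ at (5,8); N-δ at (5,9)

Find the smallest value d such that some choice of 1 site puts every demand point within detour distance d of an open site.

Open {P4}.
  Farthest demand point is N-δ at detour distance 10 (to P4); all others are ≤ 10.
With {P1} the worst case is 11.
With {P2} the worst case is 13.
No size-1 selection achieves below 10.

10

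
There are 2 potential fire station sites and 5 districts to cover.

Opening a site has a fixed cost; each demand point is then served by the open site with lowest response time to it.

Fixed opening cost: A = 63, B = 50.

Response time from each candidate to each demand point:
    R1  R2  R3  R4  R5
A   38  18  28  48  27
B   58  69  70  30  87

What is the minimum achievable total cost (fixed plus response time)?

Open {A}: assign each demand point to its cheapest open site.
  R1→A 38, R2→A 18, R3→A 28, R4→A 48, R5→A 27
  response time 159, fixed 63 → total 222.
Compare {A, B}: response time 141 + fixed 113 = 254.
Compare {B}: response time 314 + fixed 50 = 364.

222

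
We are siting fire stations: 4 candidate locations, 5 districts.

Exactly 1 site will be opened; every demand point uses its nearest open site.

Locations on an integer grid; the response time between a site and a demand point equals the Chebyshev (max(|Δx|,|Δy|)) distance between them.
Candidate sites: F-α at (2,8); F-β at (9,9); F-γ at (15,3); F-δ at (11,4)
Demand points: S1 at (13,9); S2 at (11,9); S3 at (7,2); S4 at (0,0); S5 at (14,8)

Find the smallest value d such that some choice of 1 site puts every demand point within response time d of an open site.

9

Open {F-β}.
  Farthest demand point is S4 at response time 9 (to F-β); all others are ≤ 9.
With {F-δ} the worst case is 11.
With {F-α} the worst case is 12.
No size-1 selection achieves below 9.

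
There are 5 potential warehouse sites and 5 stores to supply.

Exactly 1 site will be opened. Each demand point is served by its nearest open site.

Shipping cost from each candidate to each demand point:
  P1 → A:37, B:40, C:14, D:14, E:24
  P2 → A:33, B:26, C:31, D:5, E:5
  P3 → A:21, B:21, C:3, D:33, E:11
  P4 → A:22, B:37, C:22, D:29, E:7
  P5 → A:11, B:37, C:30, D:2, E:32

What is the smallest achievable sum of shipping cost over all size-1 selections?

89

Open {P3}.
  A→P3 21, B→P3 21, C→P3 3, D→P3 33, E→P3 11  ⇒ total 89.
Compare {P2}: total 100.
Compare {P5}: total 112.
No size-1 selection does better; minimum is 89.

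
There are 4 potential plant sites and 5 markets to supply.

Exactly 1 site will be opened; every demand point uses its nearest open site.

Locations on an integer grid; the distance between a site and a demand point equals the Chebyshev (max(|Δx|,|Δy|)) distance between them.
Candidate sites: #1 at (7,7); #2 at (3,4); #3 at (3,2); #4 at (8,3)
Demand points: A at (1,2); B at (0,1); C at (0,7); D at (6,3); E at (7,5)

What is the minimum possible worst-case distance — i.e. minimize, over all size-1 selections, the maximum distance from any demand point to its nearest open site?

4

Open {#2}.
  Farthest demand point is E at distance 4 (to #2); all others are ≤ 4.
With {#3} the worst case is 5.
With {#1} the worst case is 7.
No size-1 selection achieves below 4.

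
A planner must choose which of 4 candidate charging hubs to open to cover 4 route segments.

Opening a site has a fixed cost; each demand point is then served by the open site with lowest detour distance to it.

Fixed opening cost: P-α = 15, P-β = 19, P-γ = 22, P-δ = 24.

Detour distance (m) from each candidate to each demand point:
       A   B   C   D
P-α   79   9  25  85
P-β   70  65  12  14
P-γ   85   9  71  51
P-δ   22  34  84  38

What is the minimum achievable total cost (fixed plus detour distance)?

Open {P-α, P-β, P-δ}: assign each demand point to its cheapest open site.
  A→P-δ 22, B→P-α 9, C→P-β 12, D→P-β 14
  detour distance 57, fixed 58 → total 115.
Compare {P-β, P-γ, P-δ}: detour distance 57 + fixed 65 = 122.
Compare {P-β, P-δ}: detour distance 82 + fixed 43 = 125.
Compare {P-α, P-δ}: detour distance 94 + fixed 39 = 133.
All other subsets cost ≥ 122. Minimum total cost: 115.

115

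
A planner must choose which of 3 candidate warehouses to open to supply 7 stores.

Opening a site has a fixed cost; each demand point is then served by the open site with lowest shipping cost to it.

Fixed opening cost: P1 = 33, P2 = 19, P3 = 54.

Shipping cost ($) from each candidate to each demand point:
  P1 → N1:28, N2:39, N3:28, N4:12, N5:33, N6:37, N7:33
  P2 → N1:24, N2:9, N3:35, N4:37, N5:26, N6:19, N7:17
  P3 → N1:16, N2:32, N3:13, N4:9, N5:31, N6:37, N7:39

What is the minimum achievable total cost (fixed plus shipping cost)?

Open {P2, P3}: assign each demand point to its cheapest open site.
  N1→P3 16, N2→P2 9, N3→P3 13, N4→P3 9, N5→P2 26, N6→P2 19, N7→P2 17
  shipping cost 109, fixed 73 → total 182.
Compare {P2}: shipping cost 167 + fixed 19 = 186.
Compare {P1, P2}: shipping cost 135 + fixed 52 = 187.
Compare {P1, P2, P3}: shipping cost 109 + fixed 106 = 215.
All other subsets cost ≥ 186. Minimum total cost: 182.

182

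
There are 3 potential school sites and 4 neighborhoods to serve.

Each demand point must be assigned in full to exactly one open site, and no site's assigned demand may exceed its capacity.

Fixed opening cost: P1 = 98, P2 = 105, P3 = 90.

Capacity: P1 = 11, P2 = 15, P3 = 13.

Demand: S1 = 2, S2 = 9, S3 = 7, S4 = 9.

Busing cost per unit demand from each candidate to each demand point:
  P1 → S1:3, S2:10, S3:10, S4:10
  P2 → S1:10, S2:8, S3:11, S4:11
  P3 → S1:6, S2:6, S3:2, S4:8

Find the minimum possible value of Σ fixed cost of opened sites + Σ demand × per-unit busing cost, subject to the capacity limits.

Open {P1, P2, P3}; cheapest assignment that respects the capacities:
  P1 (cap 11, load 11): S1, S4 — cost 2×3 + 9×10 = 96
  P2 (cap 15, load 9): S2 — cost 9×8 = 72
  P3 (cap 13, load 7): S3 — cost 7×2 = 14
  Shipping 182, fixed 293 → total 475.
  Any other capacity-feasible assignment to {P1, P2, P3} ships for at least 182.
Total demand is 27; every other set of sites either has combined capacity below 27 or cannot fit the demands without splitting one across sites, so {P1, P2, P3} is the only feasible choice of open sites. Minimum: 475.

475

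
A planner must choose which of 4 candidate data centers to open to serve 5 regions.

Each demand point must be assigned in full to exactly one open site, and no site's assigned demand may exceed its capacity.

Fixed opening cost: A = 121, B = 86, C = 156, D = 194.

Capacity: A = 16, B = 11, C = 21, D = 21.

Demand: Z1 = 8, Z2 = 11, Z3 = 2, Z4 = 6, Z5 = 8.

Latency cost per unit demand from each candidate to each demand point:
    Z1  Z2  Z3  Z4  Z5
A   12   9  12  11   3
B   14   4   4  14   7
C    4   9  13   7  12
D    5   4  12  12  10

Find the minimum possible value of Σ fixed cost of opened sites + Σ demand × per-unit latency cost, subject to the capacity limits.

513

Open {A, D}; cheapest assignment that respects the capacities:
  A (cap 16, load 16): Z3, Z4, Z5 — cost 2×12 + 6×11 + 8×3 = 114
  D (cap 21, load 19): Z1, Z2 — cost 8×5 + 11×4 = 84
  Shipping 198, fixed 315 → total 513.
  Any other capacity-feasible assignment to {A, D} ships for at least 198.
Compare {A, C}: its best feasible assignment gives total 522.
Compare {A, B, C}: its best feasible assignment gives total 529.
Every other set of open sites that can feasibly serve all demand totals ≥ 522 even under its best assignment. Minimum: 513.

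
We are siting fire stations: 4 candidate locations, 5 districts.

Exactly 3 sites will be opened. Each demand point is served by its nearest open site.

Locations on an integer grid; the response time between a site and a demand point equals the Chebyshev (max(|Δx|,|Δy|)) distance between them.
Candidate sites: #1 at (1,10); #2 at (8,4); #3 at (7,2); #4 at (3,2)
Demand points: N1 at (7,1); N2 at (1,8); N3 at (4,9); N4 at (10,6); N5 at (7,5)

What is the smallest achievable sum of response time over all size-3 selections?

9

Open {#1, #2, #3}.
  N1→#3 1, N2→#1 2, N3→#1 3, N4→#2 2, N5→#2 1  ⇒ total 9.
Compare {#1, #2, #4}: total 11.
Compare {#1, #3, #4}: total 13.
No size-3 selection does better; minimum is 9.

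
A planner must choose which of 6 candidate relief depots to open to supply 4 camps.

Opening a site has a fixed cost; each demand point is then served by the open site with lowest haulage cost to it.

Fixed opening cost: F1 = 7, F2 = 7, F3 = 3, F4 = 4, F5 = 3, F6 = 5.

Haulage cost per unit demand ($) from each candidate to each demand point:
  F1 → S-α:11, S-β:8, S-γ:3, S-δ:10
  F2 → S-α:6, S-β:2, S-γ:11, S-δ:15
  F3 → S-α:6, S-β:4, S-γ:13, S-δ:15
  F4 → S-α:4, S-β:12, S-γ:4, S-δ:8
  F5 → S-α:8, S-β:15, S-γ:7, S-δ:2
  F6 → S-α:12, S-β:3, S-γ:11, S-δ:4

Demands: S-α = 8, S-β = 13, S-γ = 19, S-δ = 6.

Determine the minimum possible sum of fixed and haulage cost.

Open {F1, F2, F4, F5}: assign each demand point to its cheapest open site.
  S-α→F4 8×4=32, S-β→F2 13×2=26, S-γ→F1 19×3=57, S-δ→F5 6×2=12
  haulage cost 127, fixed 21 → total 148.
Compare {F1, F2, F3, F4, F5}: haulage cost 127 + fixed 24 = 151.
Compare {F1, F2, F4, F5, F6}: haulage cost 127 + fixed 26 = 153.
Compare {F1, F2, F3, F4, F5, F6}: haulage cost 127 + fixed 29 = 156.
All other subsets cost ≥ 151. Minimum total cost: 148.

148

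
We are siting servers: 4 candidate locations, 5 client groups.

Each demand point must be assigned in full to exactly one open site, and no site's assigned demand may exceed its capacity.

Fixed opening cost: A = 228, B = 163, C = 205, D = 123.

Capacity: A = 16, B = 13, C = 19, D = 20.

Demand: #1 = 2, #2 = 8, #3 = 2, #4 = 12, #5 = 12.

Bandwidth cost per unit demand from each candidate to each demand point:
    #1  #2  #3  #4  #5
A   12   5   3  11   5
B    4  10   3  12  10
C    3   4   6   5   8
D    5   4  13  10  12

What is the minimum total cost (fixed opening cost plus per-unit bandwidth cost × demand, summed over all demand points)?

582

Open {C, D}; cheapest assignment that respects the capacities:
  C (cap 19, load 16): #1, #3, #4 — cost 2×3 + 2×6 + 12×5 = 78
  D (cap 20, load 20): #2, #5 — cost 8×4 + 12×12 = 176
  Shipping 254, fixed 328 → total 582.
  Any other capacity-feasible assignment to {C, D} ships for at least 254.
Compare {A, D}: its best feasible assignment gives total 593.
Compare {A, C, D}: its best feasible assignment gives total 720.
Every other set of open sites that can feasibly serve all demand totals ≥ 593 even under its best assignment. Minimum: 582.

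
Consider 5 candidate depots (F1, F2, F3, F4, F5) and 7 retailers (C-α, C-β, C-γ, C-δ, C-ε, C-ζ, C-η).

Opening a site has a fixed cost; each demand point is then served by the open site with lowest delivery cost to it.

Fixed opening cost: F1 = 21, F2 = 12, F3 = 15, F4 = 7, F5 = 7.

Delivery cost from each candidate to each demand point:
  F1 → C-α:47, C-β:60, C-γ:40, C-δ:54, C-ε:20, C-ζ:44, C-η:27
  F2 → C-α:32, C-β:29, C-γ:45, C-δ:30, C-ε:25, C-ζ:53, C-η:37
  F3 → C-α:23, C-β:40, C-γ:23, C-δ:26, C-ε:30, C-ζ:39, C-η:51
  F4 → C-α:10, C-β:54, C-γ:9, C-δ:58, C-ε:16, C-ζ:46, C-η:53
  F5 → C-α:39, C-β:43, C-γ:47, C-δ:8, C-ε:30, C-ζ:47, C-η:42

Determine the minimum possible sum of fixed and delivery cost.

181

Open {F2, F4, F5}: assign each demand point to its cheapest open site.
  C-α→F4 10, C-β→F2 29, C-γ→F4 9, C-δ→F5 8, C-ε→F4 16, C-ζ→F4 46, C-η→F2 37
  delivery cost 155, fixed 26 → total 181.
Compare {F4, F5}: delivery cost 174 + fixed 14 = 188.
Compare {F2, F3, F4, F5}: delivery cost 148 + fixed 41 = 189.
Compare {F1, F2, F4, F5}: delivery cost 143 + fixed 47 = 190.
All other subsets cost ≥ 188. Minimum total cost: 181.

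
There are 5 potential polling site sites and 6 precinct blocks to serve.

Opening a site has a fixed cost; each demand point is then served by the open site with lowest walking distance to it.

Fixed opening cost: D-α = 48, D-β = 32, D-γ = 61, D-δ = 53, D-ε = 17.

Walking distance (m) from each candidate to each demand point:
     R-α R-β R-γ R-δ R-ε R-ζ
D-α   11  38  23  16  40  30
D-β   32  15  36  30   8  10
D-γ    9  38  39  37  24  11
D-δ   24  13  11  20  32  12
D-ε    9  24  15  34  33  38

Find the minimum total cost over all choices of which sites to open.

Open {D-β, D-ε}: assign each demand point to its cheapest open site.
  R-α→D-ε 9, R-β→D-β 15, R-γ→D-ε 15, R-δ→D-β 30, R-ε→D-β 8, R-ζ→D-β 10
  walking distance 87, fixed 49 → total 136.
Compare {D-β}: walking distance 131 + fixed 32 = 163.
Compare {D-α, D-β}: walking distance 83 + fixed 80 = 163.
Compare {D-δ}: walking distance 112 + fixed 53 = 165.
All other subsets cost ≥ 163. Minimum total cost: 136.

136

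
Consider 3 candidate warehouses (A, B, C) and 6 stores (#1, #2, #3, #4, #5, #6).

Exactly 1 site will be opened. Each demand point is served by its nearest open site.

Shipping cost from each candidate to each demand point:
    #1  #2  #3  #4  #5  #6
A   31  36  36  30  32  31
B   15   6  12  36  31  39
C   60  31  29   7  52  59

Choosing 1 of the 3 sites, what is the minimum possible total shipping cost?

Open {B}.
  #1→B 15, #2→B 6, #3→B 12, #4→B 36, #5→B 31, #6→B 39  ⇒ total 139.
Compare {A}: total 196.
Compare {C}: total 238.

139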